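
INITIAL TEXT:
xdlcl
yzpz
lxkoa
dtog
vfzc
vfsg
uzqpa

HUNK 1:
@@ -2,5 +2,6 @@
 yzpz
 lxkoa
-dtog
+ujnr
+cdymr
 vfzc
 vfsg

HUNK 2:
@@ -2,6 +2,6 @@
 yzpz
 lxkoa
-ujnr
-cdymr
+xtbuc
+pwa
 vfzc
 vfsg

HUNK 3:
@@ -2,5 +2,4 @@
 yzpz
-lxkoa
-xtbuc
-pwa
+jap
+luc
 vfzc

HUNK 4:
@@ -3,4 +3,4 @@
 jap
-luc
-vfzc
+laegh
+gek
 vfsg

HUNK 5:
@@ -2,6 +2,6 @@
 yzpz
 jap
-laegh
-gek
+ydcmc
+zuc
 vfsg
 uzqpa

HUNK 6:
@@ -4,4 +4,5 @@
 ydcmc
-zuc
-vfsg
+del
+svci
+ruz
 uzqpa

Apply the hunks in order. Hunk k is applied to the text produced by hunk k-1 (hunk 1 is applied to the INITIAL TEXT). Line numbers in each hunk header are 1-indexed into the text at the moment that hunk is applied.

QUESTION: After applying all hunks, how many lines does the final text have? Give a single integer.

Hunk 1: at line 2 remove [dtog] add [ujnr,cdymr] -> 8 lines: xdlcl yzpz lxkoa ujnr cdymr vfzc vfsg uzqpa
Hunk 2: at line 2 remove [ujnr,cdymr] add [xtbuc,pwa] -> 8 lines: xdlcl yzpz lxkoa xtbuc pwa vfzc vfsg uzqpa
Hunk 3: at line 2 remove [lxkoa,xtbuc,pwa] add [jap,luc] -> 7 lines: xdlcl yzpz jap luc vfzc vfsg uzqpa
Hunk 4: at line 3 remove [luc,vfzc] add [laegh,gek] -> 7 lines: xdlcl yzpz jap laegh gek vfsg uzqpa
Hunk 5: at line 2 remove [laegh,gek] add [ydcmc,zuc] -> 7 lines: xdlcl yzpz jap ydcmc zuc vfsg uzqpa
Hunk 6: at line 4 remove [zuc,vfsg] add [del,svci,ruz] -> 8 lines: xdlcl yzpz jap ydcmc del svci ruz uzqpa
Final line count: 8

Answer: 8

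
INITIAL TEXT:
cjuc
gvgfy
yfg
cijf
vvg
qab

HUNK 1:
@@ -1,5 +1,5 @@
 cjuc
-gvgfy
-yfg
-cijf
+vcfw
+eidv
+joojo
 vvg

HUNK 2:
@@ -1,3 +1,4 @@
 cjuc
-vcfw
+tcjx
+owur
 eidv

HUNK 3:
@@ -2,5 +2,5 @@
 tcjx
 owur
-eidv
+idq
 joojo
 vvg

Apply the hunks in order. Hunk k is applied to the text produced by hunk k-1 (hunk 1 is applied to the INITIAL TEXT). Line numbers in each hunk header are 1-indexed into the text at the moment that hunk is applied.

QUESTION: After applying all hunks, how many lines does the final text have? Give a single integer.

Hunk 1: at line 1 remove [gvgfy,yfg,cijf] add [vcfw,eidv,joojo] -> 6 lines: cjuc vcfw eidv joojo vvg qab
Hunk 2: at line 1 remove [vcfw] add [tcjx,owur] -> 7 lines: cjuc tcjx owur eidv joojo vvg qab
Hunk 3: at line 2 remove [eidv] add [idq] -> 7 lines: cjuc tcjx owur idq joojo vvg qab
Final line count: 7

Answer: 7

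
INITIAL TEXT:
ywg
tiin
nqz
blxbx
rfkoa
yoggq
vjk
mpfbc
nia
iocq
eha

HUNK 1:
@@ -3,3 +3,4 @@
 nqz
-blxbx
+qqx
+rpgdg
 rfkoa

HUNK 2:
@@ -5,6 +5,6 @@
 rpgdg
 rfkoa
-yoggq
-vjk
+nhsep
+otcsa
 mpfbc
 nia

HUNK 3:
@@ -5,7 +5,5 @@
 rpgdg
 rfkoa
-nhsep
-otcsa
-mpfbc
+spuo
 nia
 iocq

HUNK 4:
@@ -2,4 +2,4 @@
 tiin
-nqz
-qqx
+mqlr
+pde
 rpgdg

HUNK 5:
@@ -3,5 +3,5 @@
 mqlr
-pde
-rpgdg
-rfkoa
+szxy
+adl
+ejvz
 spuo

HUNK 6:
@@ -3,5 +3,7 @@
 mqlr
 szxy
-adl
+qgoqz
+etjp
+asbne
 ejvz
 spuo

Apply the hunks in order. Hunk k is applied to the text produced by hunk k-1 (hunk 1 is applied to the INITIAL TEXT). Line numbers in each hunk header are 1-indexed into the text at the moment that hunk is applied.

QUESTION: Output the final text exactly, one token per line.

Answer: ywg
tiin
mqlr
szxy
qgoqz
etjp
asbne
ejvz
spuo
nia
iocq
eha

Derivation:
Hunk 1: at line 3 remove [blxbx] add [qqx,rpgdg] -> 12 lines: ywg tiin nqz qqx rpgdg rfkoa yoggq vjk mpfbc nia iocq eha
Hunk 2: at line 5 remove [yoggq,vjk] add [nhsep,otcsa] -> 12 lines: ywg tiin nqz qqx rpgdg rfkoa nhsep otcsa mpfbc nia iocq eha
Hunk 3: at line 5 remove [nhsep,otcsa,mpfbc] add [spuo] -> 10 lines: ywg tiin nqz qqx rpgdg rfkoa spuo nia iocq eha
Hunk 4: at line 2 remove [nqz,qqx] add [mqlr,pde] -> 10 lines: ywg tiin mqlr pde rpgdg rfkoa spuo nia iocq eha
Hunk 5: at line 3 remove [pde,rpgdg,rfkoa] add [szxy,adl,ejvz] -> 10 lines: ywg tiin mqlr szxy adl ejvz spuo nia iocq eha
Hunk 6: at line 3 remove [adl] add [qgoqz,etjp,asbne] -> 12 lines: ywg tiin mqlr szxy qgoqz etjp asbne ejvz spuo nia iocq eha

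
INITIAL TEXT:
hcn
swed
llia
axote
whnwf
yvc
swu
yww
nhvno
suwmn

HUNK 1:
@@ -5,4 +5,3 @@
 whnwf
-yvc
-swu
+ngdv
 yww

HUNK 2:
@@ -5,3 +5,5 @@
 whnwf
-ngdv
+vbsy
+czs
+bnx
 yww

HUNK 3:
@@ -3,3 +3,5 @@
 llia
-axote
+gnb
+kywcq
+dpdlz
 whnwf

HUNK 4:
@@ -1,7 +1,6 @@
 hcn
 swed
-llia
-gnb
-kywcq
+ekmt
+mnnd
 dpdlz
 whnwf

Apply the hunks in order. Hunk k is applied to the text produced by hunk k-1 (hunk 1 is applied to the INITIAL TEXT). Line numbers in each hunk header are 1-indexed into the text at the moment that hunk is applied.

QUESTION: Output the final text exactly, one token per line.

Hunk 1: at line 5 remove [yvc,swu] add [ngdv] -> 9 lines: hcn swed llia axote whnwf ngdv yww nhvno suwmn
Hunk 2: at line 5 remove [ngdv] add [vbsy,czs,bnx] -> 11 lines: hcn swed llia axote whnwf vbsy czs bnx yww nhvno suwmn
Hunk 3: at line 3 remove [axote] add [gnb,kywcq,dpdlz] -> 13 lines: hcn swed llia gnb kywcq dpdlz whnwf vbsy czs bnx yww nhvno suwmn
Hunk 4: at line 1 remove [llia,gnb,kywcq] add [ekmt,mnnd] -> 12 lines: hcn swed ekmt mnnd dpdlz whnwf vbsy czs bnx yww nhvno suwmn

Answer: hcn
swed
ekmt
mnnd
dpdlz
whnwf
vbsy
czs
bnx
yww
nhvno
suwmn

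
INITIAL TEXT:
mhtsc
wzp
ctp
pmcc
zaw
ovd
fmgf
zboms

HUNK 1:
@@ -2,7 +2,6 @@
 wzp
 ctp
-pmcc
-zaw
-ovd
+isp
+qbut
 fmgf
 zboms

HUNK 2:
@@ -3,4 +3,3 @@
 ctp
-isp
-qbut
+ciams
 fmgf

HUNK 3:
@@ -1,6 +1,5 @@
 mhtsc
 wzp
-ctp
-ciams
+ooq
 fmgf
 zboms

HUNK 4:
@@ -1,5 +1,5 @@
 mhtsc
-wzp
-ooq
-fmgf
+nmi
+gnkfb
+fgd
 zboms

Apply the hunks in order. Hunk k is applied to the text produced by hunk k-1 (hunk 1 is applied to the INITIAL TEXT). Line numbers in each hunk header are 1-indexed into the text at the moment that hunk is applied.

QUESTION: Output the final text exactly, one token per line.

Answer: mhtsc
nmi
gnkfb
fgd
zboms

Derivation:
Hunk 1: at line 2 remove [pmcc,zaw,ovd] add [isp,qbut] -> 7 lines: mhtsc wzp ctp isp qbut fmgf zboms
Hunk 2: at line 3 remove [isp,qbut] add [ciams] -> 6 lines: mhtsc wzp ctp ciams fmgf zboms
Hunk 3: at line 1 remove [ctp,ciams] add [ooq] -> 5 lines: mhtsc wzp ooq fmgf zboms
Hunk 4: at line 1 remove [wzp,ooq,fmgf] add [nmi,gnkfb,fgd] -> 5 lines: mhtsc nmi gnkfb fgd zboms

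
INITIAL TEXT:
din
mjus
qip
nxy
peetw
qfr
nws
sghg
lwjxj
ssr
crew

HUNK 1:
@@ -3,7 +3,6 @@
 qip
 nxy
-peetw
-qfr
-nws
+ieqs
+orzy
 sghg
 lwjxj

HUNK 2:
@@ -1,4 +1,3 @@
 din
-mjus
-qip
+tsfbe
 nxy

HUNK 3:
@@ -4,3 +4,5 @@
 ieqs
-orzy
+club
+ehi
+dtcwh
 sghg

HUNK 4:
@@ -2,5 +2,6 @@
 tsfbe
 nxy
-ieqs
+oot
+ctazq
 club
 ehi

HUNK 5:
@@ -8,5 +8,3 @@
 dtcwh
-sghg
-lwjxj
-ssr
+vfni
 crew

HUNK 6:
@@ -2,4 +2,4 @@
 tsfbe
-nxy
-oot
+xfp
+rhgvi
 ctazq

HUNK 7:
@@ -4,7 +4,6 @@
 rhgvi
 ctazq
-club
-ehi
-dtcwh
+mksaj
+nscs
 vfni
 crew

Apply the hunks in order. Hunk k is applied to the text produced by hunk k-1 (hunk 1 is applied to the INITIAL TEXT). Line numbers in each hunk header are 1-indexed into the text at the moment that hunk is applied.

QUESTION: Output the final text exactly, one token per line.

Hunk 1: at line 3 remove [peetw,qfr,nws] add [ieqs,orzy] -> 10 lines: din mjus qip nxy ieqs orzy sghg lwjxj ssr crew
Hunk 2: at line 1 remove [mjus,qip] add [tsfbe] -> 9 lines: din tsfbe nxy ieqs orzy sghg lwjxj ssr crew
Hunk 3: at line 4 remove [orzy] add [club,ehi,dtcwh] -> 11 lines: din tsfbe nxy ieqs club ehi dtcwh sghg lwjxj ssr crew
Hunk 4: at line 2 remove [ieqs] add [oot,ctazq] -> 12 lines: din tsfbe nxy oot ctazq club ehi dtcwh sghg lwjxj ssr crew
Hunk 5: at line 8 remove [sghg,lwjxj,ssr] add [vfni] -> 10 lines: din tsfbe nxy oot ctazq club ehi dtcwh vfni crew
Hunk 6: at line 2 remove [nxy,oot] add [xfp,rhgvi] -> 10 lines: din tsfbe xfp rhgvi ctazq club ehi dtcwh vfni crew
Hunk 7: at line 4 remove [club,ehi,dtcwh] add [mksaj,nscs] -> 9 lines: din tsfbe xfp rhgvi ctazq mksaj nscs vfni crew

Answer: din
tsfbe
xfp
rhgvi
ctazq
mksaj
nscs
vfni
crew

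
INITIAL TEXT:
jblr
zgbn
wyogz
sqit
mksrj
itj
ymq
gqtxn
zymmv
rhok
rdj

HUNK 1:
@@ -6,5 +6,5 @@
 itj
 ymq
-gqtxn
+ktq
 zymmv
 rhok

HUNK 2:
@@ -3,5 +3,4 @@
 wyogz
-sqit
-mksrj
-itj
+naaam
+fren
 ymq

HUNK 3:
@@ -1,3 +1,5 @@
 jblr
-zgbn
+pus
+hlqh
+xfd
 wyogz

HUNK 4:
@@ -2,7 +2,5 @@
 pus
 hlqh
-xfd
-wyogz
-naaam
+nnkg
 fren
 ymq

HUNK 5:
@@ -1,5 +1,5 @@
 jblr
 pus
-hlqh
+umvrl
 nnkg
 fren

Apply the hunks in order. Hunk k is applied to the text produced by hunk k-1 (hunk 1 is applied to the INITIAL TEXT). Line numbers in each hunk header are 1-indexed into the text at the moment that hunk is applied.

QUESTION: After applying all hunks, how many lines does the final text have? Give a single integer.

Answer: 10

Derivation:
Hunk 1: at line 6 remove [gqtxn] add [ktq] -> 11 lines: jblr zgbn wyogz sqit mksrj itj ymq ktq zymmv rhok rdj
Hunk 2: at line 3 remove [sqit,mksrj,itj] add [naaam,fren] -> 10 lines: jblr zgbn wyogz naaam fren ymq ktq zymmv rhok rdj
Hunk 3: at line 1 remove [zgbn] add [pus,hlqh,xfd] -> 12 lines: jblr pus hlqh xfd wyogz naaam fren ymq ktq zymmv rhok rdj
Hunk 4: at line 2 remove [xfd,wyogz,naaam] add [nnkg] -> 10 lines: jblr pus hlqh nnkg fren ymq ktq zymmv rhok rdj
Hunk 5: at line 1 remove [hlqh] add [umvrl] -> 10 lines: jblr pus umvrl nnkg fren ymq ktq zymmv rhok rdj
Final line count: 10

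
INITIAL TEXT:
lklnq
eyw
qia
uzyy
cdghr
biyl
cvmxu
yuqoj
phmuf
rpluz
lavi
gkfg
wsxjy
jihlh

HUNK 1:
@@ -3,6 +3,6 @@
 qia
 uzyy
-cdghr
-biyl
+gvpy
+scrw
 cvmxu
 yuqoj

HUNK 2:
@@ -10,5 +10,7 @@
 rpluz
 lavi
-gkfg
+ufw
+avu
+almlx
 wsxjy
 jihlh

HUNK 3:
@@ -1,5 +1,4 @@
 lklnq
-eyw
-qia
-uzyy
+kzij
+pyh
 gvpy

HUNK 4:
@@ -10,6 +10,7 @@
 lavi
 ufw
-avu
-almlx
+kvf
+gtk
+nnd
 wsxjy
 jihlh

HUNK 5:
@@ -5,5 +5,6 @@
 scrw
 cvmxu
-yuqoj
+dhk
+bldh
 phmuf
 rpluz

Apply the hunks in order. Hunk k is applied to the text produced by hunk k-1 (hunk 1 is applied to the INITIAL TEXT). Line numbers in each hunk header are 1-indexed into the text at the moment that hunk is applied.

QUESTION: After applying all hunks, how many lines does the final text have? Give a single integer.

Answer: 17

Derivation:
Hunk 1: at line 3 remove [cdghr,biyl] add [gvpy,scrw] -> 14 lines: lklnq eyw qia uzyy gvpy scrw cvmxu yuqoj phmuf rpluz lavi gkfg wsxjy jihlh
Hunk 2: at line 10 remove [gkfg] add [ufw,avu,almlx] -> 16 lines: lklnq eyw qia uzyy gvpy scrw cvmxu yuqoj phmuf rpluz lavi ufw avu almlx wsxjy jihlh
Hunk 3: at line 1 remove [eyw,qia,uzyy] add [kzij,pyh] -> 15 lines: lklnq kzij pyh gvpy scrw cvmxu yuqoj phmuf rpluz lavi ufw avu almlx wsxjy jihlh
Hunk 4: at line 10 remove [avu,almlx] add [kvf,gtk,nnd] -> 16 lines: lklnq kzij pyh gvpy scrw cvmxu yuqoj phmuf rpluz lavi ufw kvf gtk nnd wsxjy jihlh
Hunk 5: at line 5 remove [yuqoj] add [dhk,bldh] -> 17 lines: lklnq kzij pyh gvpy scrw cvmxu dhk bldh phmuf rpluz lavi ufw kvf gtk nnd wsxjy jihlh
Final line count: 17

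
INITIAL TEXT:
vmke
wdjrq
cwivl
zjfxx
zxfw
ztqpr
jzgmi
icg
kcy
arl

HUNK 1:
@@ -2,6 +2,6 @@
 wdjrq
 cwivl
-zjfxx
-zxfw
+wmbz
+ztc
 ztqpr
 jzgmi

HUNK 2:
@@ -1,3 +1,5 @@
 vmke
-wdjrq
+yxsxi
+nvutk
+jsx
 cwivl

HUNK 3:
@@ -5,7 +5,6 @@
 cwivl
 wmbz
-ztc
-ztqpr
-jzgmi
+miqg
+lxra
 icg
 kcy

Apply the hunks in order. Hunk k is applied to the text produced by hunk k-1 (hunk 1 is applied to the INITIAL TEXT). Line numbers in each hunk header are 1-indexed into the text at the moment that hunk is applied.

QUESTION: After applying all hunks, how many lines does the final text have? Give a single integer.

Answer: 11

Derivation:
Hunk 1: at line 2 remove [zjfxx,zxfw] add [wmbz,ztc] -> 10 lines: vmke wdjrq cwivl wmbz ztc ztqpr jzgmi icg kcy arl
Hunk 2: at line 1 remove [wdjrq] add [yxsxi,nvutk,jsx] -> 12 lines: vmke yxsxi nvutk jsx cwivl wmbz ztc ztqpr jzgmi icg kcy arl
Hunk 3: at line 5 remove [ztc,ztqpr,jzgmi] add [miqg,lxra] -> 11 lines: vmke yxsxi nvutk jsx cwivl wmbz miqg lxra icg kcy arl
Final line count: 11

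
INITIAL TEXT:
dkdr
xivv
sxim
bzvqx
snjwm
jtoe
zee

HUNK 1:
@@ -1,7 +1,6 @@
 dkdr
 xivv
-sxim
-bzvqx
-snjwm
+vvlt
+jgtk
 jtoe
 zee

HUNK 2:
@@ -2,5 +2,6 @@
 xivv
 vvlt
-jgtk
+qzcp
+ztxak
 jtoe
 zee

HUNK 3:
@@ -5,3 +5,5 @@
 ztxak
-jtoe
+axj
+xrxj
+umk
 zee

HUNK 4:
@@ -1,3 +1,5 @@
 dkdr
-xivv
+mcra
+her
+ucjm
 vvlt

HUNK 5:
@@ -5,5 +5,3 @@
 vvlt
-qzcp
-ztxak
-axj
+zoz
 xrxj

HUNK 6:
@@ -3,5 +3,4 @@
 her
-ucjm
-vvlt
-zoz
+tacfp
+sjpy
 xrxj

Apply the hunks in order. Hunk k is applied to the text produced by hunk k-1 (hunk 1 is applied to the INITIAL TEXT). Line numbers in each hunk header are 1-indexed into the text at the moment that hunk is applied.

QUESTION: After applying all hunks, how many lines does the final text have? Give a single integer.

Answer: 8

Derivation:
Hunk 1: at line 1 remove [sxim,bzvqx,snjwm] add [vvlt,jgtk] -> 6 lines: dkdr xivv vvlt jgtk jtoe zee
Hunk 2: at line 2 remove [jgtk] add [qzcp,ztxak] -> 7 lines: dkdr xivv vvlt qzcp ztxak jtoe zee
Hunk 3: at line 5 remove [jtoe] add [axj,xrxj,umk] -> 9 lines: dkdr xivv vvlt qzcp ztxak axj xrxj umk zee
Hunk 4: at line 1 remove [xivv] add [mcra,her,ucjm] -> 11 lines: dkdr mcra her ucjm vvlt qzcp ztxak axj xrxj umk zee
Hunk 5: at line 5 remove [qzcp,ztxak,axj] add [zoz] -> 9 lines: dkdr mcra her ucjm vvlt zoz xrxj umk zee
Hunk 6: at line 3 remove [ucjm,vvlt,zoz] add [tacfp,sjpy] -> 8 lines: dkdr mcra her tacfp sjpy xrxj umk zee
Final line count: 8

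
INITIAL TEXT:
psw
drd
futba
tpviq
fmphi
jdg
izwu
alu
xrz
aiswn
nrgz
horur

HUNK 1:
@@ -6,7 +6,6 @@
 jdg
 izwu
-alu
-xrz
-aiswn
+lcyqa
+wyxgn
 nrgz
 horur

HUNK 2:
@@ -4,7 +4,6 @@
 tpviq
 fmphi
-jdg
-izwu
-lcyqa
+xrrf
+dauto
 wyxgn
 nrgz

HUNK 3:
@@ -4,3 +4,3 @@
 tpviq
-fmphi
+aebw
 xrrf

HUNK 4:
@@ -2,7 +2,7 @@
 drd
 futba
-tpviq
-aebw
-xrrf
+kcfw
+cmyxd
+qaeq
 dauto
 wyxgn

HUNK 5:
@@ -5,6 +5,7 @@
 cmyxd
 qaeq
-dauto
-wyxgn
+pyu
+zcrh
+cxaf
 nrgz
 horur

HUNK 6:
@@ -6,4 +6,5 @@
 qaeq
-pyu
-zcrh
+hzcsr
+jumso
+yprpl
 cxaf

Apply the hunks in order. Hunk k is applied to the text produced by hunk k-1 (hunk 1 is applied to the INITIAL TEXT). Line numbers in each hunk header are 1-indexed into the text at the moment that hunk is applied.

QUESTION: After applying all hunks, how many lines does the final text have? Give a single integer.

Hunk 1: at line 6 remove [alu,xrz,aiswn] add [lcyqa,wyxgn] -> 11 lines: psw drd futba tpviq fmphi jdg izwu lcyqa wyxgn nrgz horur
Hunk 2: at line 4 remove [jdg,izwu,lcyqa] add [xrrf,dauto] -> 10 lines: psw drd futba tpviq fmphi xrrf dauto wyxgn nrgz horur
Hunk 3: at line 4 remove [fmphi] add [aebw] -> 10 lines: psw drd futba tpviq aebw xrrf dauto wyxgn nrgz horur
Hunk 4: at line 2 remove [tpviq,aebw,xrrf] add [kcfw,cmyxd,qaeq] -> 10 lines: psw drd futba kcfw cmyxd qaeq dauto wyxgn nrgz horur
Hunk 5: at line 5 remove [dauto,wyxgn] add [pyu,zcrh,cxaf] -> 11 lines: psw drd futba kcfw cmyxd qaeq pyu zcrh cxaf nrgz horur
Hunk 6: at line 6 remove [pyu,zcrh] add [hzcsr,jumso,yprpl] -> 12 lines: psw drd futba kcfw cmyxd qaeq hzcsr jumso yprpl cxaf nrgz horur
Final line count: 12

Answer: 12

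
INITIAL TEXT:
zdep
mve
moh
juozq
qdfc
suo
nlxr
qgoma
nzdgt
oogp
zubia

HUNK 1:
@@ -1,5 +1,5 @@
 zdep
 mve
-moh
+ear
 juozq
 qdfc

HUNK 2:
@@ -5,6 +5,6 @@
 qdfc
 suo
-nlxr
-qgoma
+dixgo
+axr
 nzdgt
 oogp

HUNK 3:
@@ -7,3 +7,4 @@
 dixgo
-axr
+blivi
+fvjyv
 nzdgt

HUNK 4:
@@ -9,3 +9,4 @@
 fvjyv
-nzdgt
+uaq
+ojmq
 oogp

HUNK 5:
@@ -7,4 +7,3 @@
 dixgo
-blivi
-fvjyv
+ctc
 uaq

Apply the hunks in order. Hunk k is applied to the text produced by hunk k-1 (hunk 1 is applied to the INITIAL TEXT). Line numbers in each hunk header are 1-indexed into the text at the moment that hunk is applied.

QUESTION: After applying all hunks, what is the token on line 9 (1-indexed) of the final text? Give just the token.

Answer: uaq

Derivation:
Hunk 1: at line 1 remove [moh] add [ear] -> 11 lines: zdep mve ear juozq qdfc suo nlxr qgoma nzdgt oogp zubia
Hunk 2: at line 5 remove [nlxr,qgoma] add [dixgo,axr] -> 11 lines: zdep mve ear juozq qdfc suo dixgo axr nzdgt oogp zubia
Hunk 3: at line 7 remove [axr] add [blivi,fvjyv] -> 12 lines: zdep mve ear juozq qdfc suo dixgo blivi fvjyv nzdgt oogp zubia
Hunk 4: at line 9 remove [nzdgt] add [uaq,ojmq] -> 13 lines: zdep mve ear juozq qdfc suo dixgo blivi fvjyv uaq ojmq oogp zubia
Hunk 5: at line 7 remove [blivi,fvjyv] add [ctc] -> 12 lines: zdep mve ear juozq qdfc suo dixgo ctc uaq ojmq oogp zubia
Final line 9: uaq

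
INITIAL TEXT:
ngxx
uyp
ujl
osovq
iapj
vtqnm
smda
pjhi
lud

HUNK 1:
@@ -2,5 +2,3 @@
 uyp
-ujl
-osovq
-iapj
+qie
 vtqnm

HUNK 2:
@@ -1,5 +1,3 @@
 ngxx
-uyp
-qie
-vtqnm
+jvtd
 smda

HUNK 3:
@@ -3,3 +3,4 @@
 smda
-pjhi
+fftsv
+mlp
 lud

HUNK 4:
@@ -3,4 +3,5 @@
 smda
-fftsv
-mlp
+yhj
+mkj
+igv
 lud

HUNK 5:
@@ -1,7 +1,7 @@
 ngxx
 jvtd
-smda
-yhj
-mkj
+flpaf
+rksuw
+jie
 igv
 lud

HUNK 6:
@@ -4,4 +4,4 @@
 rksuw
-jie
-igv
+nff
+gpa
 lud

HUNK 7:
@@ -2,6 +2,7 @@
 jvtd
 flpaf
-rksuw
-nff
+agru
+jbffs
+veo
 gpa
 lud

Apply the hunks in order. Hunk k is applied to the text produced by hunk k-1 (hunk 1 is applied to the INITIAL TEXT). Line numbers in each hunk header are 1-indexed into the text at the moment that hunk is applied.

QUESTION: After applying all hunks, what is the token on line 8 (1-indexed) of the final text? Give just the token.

Answer: lud

Derivation:
Hunk 1: at line 2 remove [ujl,osovq,iapj] add [qie] -> 7 lines: ngxx uyp qie vtqnm smda pjhi lud
Hunk 2: at line 1 remove [uyp,qie,vtqnm] add [jvtd] -> 5 lines: ngxx jvtd smda pjhi lud
Hunk 3: at line 3 remove [pjhi] add [fftsv,mlp] -> 6 lines: ngxx jvtd smda fftsv mlp lud
Hunk 4: at line 3 remove [fftsv,mlp] add [yhj,mkj,igv] -> 7 lines: ngxx jvtd smda yhj mkj igv lud
Hunk 5: at line 1 remove [smda,yhj,mkj] add [flpaf,rksuw,jie] -> 7 lines: ngxx jvtd flpaf rksuw jie igv lud
Hunk 6: at line 4 remove [jie,igv] add [nff,gpa] -> 7 lines: ngxx jvtd flpaf rksuw nff gpa lud
Hunk 7: at line 2 remove [rksuw,nff] add [agru,jbffs,veo] -> 8 lines: ngxx jvtd flpaf agru jbffs veo gpa lud
Final line 8: lud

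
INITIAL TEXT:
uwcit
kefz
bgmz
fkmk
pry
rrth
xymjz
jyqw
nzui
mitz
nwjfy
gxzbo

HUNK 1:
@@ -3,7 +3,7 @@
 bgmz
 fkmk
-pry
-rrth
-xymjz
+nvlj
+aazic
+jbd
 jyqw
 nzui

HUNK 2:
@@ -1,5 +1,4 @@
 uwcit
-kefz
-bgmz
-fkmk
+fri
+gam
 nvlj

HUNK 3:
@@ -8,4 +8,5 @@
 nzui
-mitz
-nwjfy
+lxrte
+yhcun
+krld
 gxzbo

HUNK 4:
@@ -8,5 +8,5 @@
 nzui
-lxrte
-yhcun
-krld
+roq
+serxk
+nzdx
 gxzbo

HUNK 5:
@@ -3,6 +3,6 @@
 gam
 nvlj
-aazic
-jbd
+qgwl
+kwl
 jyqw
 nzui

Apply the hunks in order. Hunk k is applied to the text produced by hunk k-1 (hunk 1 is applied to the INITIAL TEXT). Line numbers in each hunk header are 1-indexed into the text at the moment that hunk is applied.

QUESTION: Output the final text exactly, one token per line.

Hunk 1: at line 3 remove [pry,rrth,xymjz] add [nvlj,aazic,jbd] -> 12 lines: uwcit kefz bgmz fkmk nvlj aazic jbd jyqw nzui mitz nwjfy gxzbo
Hunk 2: at line 1 remove [kefz,bgmz,fkmk] add [fri,gam] -> 11 lines: uwcit fri gam nvlj aazic jbd jyqw nzui mitz nwjfy gxzbo
Hunk 3: at line 8 remove [mitz,nwjfy] add [lxrte,yhcun,krld] -> 12 lines: uwcit fri gam nvlj aazic jbd jyqw nzui lxrte yhcun krld gxzbo
Hunk 4: at line 8 remove [lxrte,yhcun,krld] add [roq,serxk,nzdx] -> 12 lines: uwcit fri gam nvlj aazic jbd jyqw nzui roq serxk nzdx gxzbo
Hunk 5: at line 3 remove [aazic,jbd] add [qgwl,kwl] -> 12 lines: uwcit fri gam nvlj qgwl kwl jyqw nzui roq serxk nzdx gxzbo

Answer: uwcit
fri
gam
nvlj
qgwl
kwl
jyqw
nzui
roq
serxk
nzdx
gxzbo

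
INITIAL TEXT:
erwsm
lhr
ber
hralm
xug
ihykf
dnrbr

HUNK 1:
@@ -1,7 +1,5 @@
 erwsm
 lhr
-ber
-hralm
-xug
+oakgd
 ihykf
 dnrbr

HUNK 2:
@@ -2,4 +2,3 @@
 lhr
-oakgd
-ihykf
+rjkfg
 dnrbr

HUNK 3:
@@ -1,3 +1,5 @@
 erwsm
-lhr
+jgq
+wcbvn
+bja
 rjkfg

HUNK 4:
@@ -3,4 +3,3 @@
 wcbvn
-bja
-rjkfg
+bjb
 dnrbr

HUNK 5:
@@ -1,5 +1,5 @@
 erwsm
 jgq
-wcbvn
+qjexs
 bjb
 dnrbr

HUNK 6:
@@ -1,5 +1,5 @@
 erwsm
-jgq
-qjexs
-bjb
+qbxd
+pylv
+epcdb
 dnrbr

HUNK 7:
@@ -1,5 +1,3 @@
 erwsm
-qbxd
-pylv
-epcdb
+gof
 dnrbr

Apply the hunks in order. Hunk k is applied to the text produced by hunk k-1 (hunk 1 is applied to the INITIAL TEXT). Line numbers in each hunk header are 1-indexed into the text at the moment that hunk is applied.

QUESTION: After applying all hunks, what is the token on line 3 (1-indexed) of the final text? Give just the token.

Hunk 1: at line 1 remove [ber,hralm,xug] add [oakgd] -> 5 lines: erwsm lhr oakgd ihykf dnrbr
Hunk 2: at line 2 remove [oakgd,ihykf] add [rjkfg] -> 4 lines: erwsm lhr rjkfg dnrbr
Hunk 3: at line 1 remove [lhr] add [jgq,wcbvn,bja] -> 6 lines: erwsm jgq wcbvn bja rjkfg dnrbr
Hunk 4: at line 3 remove [bja,rjkfg] add [bjb] -> 5 lines: erwsm jgq wcbvn bjb dnrbr
Hunk 5: at line 1 remove [wcbvn] add [qjexs] -> 5 lines: erwsm jgq qjexs bjb dnrbr
Hunk 6: at line 1 remove [jgq,qjexs,bjb] add [qbxd,pylv,epcdb] -> 5 lines: erwsm qbxd pylv epcdb dnrbr
Hunk 7: at line 1 remove [qbxd,pylv,epcdb] add [gof] -> 3 lines: erwsm gof dnrbr
Final line 3: dnrbr

Answer: dnrbr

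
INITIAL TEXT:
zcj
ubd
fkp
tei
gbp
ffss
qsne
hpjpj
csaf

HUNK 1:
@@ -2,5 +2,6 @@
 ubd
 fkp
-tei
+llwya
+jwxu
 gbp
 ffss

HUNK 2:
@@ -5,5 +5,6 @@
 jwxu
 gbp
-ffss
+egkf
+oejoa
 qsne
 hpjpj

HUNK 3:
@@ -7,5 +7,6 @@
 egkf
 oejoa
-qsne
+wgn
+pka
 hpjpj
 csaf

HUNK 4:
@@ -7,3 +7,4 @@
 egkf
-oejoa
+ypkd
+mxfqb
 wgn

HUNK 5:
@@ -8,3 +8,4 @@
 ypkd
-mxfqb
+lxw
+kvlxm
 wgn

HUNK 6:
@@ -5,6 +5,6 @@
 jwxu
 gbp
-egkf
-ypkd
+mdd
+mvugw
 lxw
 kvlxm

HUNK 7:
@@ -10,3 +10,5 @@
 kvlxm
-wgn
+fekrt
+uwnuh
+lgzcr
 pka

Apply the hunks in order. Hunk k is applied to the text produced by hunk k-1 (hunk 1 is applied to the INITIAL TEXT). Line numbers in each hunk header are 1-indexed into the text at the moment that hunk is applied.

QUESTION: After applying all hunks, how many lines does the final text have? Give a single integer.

Hunk 1: at line 2 remove [tei] add [llwya,jwxu] -> 10 lines: zcj ubd fkp llwya jwxu gbp ffss qsne hpjpj csaf
Hunk 2: at line 5 remove [ffss] add [egkf,oejoa] -> 11 lines: zcj ubd fkp llwya jwxu gbp egkf oejoa qsne hpjpj csaf
Hunk 3: at line 7 remove [qsne] add [wgn,pka] -> 12 lines: zcj ubd fkp llwya jwxu gbp egkf oejoa wgn pka hpjpj csaf
Hunk 4: at line 7 remove [oejoa] add [ypkd,mxfqb] -> 13 lines: zcj ubd fkp llwya jwxu gbp egkf ypkd mxfqb wgn pka hpjpj csaf
Hunk 5: at line 8 remove [mxfqb] add [lxw,kvlxm] -> 14 lines: zcj ubd fkp llwya jwxu gbp egkf ypkd lxw kvlxm wgn pka hpjpj csaf
Hunk 6: at line 5 remove [egkf,ypkd] add [mdd,mvugw] -> 14 lines: zcj ubd fkp llwya jwxu gbp mdd mvugw lxw kvlxm wgn pka hpjpj csaf
Hunk 7: at line 10 remove [wgn] add [fekrt,uwnuh,lgzcr] -> 16 lines: zcj ubd fkp llwya jwxu gbp mdd mvugw lxw kvlxm fekrt uwnuh lgzcr pka hpjpj csaf
Final line count: 16

Answer: 16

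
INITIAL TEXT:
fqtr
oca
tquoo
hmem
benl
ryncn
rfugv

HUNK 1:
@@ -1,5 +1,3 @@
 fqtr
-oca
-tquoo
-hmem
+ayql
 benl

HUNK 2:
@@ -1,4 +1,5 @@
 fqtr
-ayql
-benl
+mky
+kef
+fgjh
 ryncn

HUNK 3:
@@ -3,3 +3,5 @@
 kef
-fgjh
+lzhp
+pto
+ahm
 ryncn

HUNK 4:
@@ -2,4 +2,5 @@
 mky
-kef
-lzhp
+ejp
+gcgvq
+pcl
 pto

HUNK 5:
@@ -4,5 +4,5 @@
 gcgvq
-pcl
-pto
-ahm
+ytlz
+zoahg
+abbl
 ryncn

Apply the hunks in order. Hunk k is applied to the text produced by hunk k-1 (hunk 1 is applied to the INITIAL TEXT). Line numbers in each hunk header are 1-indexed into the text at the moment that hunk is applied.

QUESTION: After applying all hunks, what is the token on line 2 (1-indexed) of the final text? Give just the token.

Hunk 1: at line 1 remove [oca,tquoo,hmem] add [ayql] -> 5 lines: fqtr ayql benl ryncn rfugv
Hunk 2: at line 1 remove [ayql,benl] add [mky,kef,fgjh] -> 6 lines: fqtr mky kef fgjh ryncn rfugv
Hunk 3: at line 3 remove [fgjh] add [lzhp,pto,ahm] -> 8 lines: fqtr mky kef lzhp pto ahm ryncn rfugv
Hunk 4: at line 2 remove [kef,lzhp] add [ejp,gcgvq,pcl] -> 9 lines: fqtr mky ejp gcgvq pcl pto ahm ryncn rfugv
Hunk 5: at line 4 remove [pcl,pto,ahm] add [ytlz,zoahg,abbl] -> 9 lines: fqtr mky ejp gcgvq ytlz zoahg abbl ryncn rfugv
Final line 2: mky

Answer: mky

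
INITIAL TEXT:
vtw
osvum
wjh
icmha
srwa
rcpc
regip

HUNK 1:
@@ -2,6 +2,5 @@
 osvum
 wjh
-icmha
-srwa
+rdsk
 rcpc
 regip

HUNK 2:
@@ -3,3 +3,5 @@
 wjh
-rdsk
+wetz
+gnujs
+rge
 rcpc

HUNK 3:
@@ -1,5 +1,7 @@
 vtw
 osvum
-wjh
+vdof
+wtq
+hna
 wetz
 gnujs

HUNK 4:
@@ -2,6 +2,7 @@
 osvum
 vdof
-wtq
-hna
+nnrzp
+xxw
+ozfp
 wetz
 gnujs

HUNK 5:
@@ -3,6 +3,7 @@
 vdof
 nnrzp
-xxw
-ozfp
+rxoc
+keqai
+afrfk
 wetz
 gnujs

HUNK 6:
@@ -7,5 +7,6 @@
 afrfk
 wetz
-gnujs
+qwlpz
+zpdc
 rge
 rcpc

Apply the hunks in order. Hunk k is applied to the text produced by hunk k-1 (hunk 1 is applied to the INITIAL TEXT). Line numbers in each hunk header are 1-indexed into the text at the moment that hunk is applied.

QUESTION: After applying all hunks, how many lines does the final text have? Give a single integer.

Answer: 13

Derivation:
Hunk 1: at line 2 remove [icmha,srwa] add [rdsk] -> 6 lines: vtw osvum wjh rdsk rcpc regip
Hunk 2: at line 3 remove [rdsk] add [wetz,gnujs,rge] -> 8 lines: vtw osvum wjh wetz gnujs rge rcpc regip
Hunk 3: at line 1 remove [wjh] add [vdof,wtq,hna] -> 10 lines: vtw osvum vdof wtq hna wetz gnujs rge rcpc regip
Hunk 4: at line 2 remove [wtq,hna] add [nnrzp,xxw,ozfp] -> 11 lines: vtw osvum vdof nnrzp xxw ozfp wetz gnujs rge rcpc regip
Hunk 5: at line 3 remove [xxw,ozfp] add [rxoc,keqai,afrfk] -> 12 lines: vtw osvum vdof nnrzp rxoc keqai afrfk wetz gnujs rge rcpc regip
Hunk 6: at line 7 remove [gnujs] add [qwlpz,zpdc] -> 13 lines: vtw osvum vdof nnrzp rxoc keqai afrfk wetz qwlpz zpdc rge rcpc regip
Final line count: 13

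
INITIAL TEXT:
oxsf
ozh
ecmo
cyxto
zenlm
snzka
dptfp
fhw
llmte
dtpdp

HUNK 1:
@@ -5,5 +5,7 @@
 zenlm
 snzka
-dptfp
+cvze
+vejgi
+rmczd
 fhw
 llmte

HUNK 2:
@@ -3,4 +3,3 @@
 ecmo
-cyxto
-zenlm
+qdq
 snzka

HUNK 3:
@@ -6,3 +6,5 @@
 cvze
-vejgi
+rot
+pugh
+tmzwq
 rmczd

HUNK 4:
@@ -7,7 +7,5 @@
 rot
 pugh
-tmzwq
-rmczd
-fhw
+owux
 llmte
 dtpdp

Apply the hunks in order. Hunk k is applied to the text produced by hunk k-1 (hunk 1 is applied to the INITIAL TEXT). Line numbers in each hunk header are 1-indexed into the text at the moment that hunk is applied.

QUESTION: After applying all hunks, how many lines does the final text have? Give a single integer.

Answer: 11

Derivation:
Hunk 1: at line 5 remove [dptfp] add [cvze,vejgi,rmczd] -> 12 lines: oxsf ozh ecmo cyxto zenlm snzka cvze vejgi rmczd fhw llmte dtpdp
Hunk 2: at line 3 remove [cyxto,zenlm] add [qdq] -> 11 lines: oxsf ozh ecmo qdq snzka cvze vejgi rmczd fhw llmte dtpdp
Hunk 3: at line 6 remove [vejgi] add [rot,pugh,tmzwq] -> 13 lines: oxsf ozh ecmo qdq snzka cvze rot pugh tmzwq rmczd fhw llmte dtpdp
Hunk 4: at line 7 remove [tmzwq,rmczd,fhw] add [owux] -> 11 lines: oxsf ozh ecmo qdq snzka cvze rot pugh owux llmte dtpdp
Final line count: 11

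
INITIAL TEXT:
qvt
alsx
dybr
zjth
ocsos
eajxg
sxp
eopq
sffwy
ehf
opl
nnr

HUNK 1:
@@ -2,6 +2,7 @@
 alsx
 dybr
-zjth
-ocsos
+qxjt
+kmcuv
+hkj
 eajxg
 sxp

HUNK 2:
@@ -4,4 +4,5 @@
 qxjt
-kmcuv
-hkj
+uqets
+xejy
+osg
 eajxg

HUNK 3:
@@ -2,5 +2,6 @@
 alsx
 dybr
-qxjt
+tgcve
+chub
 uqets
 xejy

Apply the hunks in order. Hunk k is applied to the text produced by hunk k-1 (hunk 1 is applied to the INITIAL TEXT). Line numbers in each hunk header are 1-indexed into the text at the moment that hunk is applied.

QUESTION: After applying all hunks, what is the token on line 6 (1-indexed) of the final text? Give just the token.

Answer: uqets

Derivation:
Hunk 1: at line 2 remove [zjth,ocsos] add [qxjt,kmcuv,hkj] -> 13 lines: qvt alsx dybr qxjt kmcuv hkj eajxg sxp eopq sffwy ehf opl nnr
Hunk 2: at line 4 remove [kmcuv,hkj] add [uqets,xejy,osg] -> 14 lines: qvt alsx dybr qxjt uqets xejy osg eajxg sxp eopq sffwy ehf opl nnr
Hunk 3: at line 2 remove [qxjt] add [tgcve,chub] -> 15 lines: qvt alsx dybr tgcve chub uqets xejy osg eajxg sxp eopq sffwy ehf opl nnr
Final line 6: uqets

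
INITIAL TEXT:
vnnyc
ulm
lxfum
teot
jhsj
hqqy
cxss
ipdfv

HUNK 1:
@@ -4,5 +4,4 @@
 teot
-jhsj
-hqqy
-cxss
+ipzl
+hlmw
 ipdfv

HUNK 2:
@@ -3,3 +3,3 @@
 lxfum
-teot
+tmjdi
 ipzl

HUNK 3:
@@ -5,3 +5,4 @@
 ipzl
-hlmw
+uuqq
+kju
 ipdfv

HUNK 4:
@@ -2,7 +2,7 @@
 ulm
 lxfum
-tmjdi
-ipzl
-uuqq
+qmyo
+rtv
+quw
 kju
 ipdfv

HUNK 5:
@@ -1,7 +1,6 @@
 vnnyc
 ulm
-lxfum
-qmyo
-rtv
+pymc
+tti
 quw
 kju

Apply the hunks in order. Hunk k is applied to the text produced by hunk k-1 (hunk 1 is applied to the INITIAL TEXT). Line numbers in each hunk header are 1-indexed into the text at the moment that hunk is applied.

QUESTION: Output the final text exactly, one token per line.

Answer: vnnyc
ulm
pymc
tti
quw
kju
ipdfv

Derivation:
Hunk 1: at line 4 remove [jhsj,hqqy,cxss] add [ipzl,hlmw] -> 7 lines: vnnyc ulm lxfum teot ipzl hlmw ipdfv
Hunk 2: at line 3 remove [teot] add [tmjdi] -> 7 lines: vnnyc ulm lxfum tmjdi ipzl hlmw ipdfv
Hunk 3: at line 5 remove [hlmw] add [uuqq,kju] -> 8 lines: vnnyc ulm lxfum tmjdi ipzl uuqq kju ipdfv
Hunk 4: at line 2 remove [tmjdi,ipzl,uuqq] add [qmyo,rtv,quw] -> 8 lines: vnnyc ulm lxfum qmyo rtv quw kju ipdfv
Hunk 5: at line 1 remove [lxfum,qmyo,rtv] add [pymc,tti] -> 7 lines: vnnyc ulm pymc tti quw kju ipdfv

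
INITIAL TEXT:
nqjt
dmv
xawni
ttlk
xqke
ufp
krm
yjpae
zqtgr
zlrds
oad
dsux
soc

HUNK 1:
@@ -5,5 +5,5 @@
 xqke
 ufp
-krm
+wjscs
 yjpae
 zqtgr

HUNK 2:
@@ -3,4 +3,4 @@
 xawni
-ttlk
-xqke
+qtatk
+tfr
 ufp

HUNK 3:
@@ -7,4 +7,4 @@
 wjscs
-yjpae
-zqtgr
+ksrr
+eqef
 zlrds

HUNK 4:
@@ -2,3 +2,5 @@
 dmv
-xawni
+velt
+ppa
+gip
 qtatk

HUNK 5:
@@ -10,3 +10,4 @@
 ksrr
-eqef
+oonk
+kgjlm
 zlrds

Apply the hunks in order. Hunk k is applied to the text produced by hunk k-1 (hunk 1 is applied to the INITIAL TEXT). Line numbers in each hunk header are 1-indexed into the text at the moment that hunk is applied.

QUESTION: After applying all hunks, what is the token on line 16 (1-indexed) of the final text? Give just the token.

Answer: soc

Derivation:
Hunk 1: at line 5 remove [krm] add [wjscs] -> 13 lines: nqjt dmv xawni ttlk xqke ufp wjscs yjpae zqtgr zlrds oad dsux soc
Hunk 2: at line 3 remove [ttlk,xqke] add [qtatk,tfr] -> 13 lines: nqjt dmv xawni qtatk tfr ufp wjscs yjpae zqtgr zlrds oad dsux soc
Hunk 3: at line 7 remove [yjpae,zqtgr] add [ksrr,eqef] -> 13 lines: nqjt dmv xawni qtatk tfr ufp wjscs ksrr eqef zlrds oad dsux soc
Hunk 4: at line 2 remove [xawni] add [velt,ppa,gip] -> 15 lines: nqjt dmv velt ppa gip qtatk tfr ufp wjscs ksrr eqef zlrds oad dsux soc
Hunk 5: at line 10 remove [eqef] add [oonk,kgjlm] -> 16 lines: nqjt dmv velt ppa gip qtatk tfr ufp wjscs ksrr oonk kgjlm zlrds oad dsux soc
Final line 16: soc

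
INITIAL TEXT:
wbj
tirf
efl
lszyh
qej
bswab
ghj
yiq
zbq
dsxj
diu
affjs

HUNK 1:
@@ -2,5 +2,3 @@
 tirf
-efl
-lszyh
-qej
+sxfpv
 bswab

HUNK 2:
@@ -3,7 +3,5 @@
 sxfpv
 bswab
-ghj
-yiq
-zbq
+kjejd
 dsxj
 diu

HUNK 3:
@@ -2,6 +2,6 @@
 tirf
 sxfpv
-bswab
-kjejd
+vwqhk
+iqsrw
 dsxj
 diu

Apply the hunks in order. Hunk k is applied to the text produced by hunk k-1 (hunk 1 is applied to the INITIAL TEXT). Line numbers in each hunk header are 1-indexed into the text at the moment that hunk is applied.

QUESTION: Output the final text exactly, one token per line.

Hunk 1: at line 2 remove [efl,lszyh,qej] add [sxfpv] -> 10 lines: wbj tirf sxfpv bswab ghj yiq zbq dsxj diu affjs
Hunk 2: at line 3 remove [ghj,yiq,zbq] add [kjejd] -> 8 lines: wbj tirf sxfpv bswab kjejd dsxj diu affjs
Hunk 3: at line 2 remove [bswab,kjejd] add [vwqhk,iqsrw] -> 8 lines: wbj tirf sxfpv vwqhk iqsrw dsxj diu affjs

Answer: wbj
tirf
sxfpv
vwqhk
iqsrw
dsxj
diu
affjs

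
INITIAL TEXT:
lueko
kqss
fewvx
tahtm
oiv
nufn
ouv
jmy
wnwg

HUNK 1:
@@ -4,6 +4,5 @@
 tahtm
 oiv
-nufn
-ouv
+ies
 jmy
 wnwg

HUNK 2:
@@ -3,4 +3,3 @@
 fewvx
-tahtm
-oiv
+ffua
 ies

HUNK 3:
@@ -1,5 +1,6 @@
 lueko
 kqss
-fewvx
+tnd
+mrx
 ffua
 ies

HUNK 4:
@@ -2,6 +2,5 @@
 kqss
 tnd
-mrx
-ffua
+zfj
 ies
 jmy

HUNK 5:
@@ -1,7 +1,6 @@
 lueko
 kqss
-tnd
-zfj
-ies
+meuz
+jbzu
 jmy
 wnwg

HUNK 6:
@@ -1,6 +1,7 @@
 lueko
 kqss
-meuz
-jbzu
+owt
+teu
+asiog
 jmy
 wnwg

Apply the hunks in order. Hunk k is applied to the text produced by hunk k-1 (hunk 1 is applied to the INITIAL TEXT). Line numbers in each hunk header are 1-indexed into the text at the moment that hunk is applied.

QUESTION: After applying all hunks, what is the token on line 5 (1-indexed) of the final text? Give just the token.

Hunk 1: at line 4 remove [nufn,ouv] add [ies] -> 8 lines: lueko kqss fewvx tahtm oiv ies jmy wnwg
Hunk 2: at line 3 remove [tahtm,oiv] add [ffua] -> 7 lines: lueko kqss fewvx ffua ies jmy wnwg
Hunk 3: at line 1 remove [fewvx] add [tnd,mrx] -> 8 lines: lueko kqss tnd mrx ffua ies jmy wnwg
Hunk 4: at line 2 remove [mrx,ffua] add [zfj] -> 7 lines: lueko kqss tnd zfj ies jmy wnwg
Hunk 5: at line 1 remove [tnd,zfj,ies] add [meuz,jbzu] -> 6 lines: lueko kqss meuz jbzu jmy wnwg
Hunk 6: at line 1 remove [meuz,jbzu] add [owt,teu,asiog] -> 7 lines: lueko kqss owt teu asiog jmy wnwg
Final line 5: asiog

Answer: asiog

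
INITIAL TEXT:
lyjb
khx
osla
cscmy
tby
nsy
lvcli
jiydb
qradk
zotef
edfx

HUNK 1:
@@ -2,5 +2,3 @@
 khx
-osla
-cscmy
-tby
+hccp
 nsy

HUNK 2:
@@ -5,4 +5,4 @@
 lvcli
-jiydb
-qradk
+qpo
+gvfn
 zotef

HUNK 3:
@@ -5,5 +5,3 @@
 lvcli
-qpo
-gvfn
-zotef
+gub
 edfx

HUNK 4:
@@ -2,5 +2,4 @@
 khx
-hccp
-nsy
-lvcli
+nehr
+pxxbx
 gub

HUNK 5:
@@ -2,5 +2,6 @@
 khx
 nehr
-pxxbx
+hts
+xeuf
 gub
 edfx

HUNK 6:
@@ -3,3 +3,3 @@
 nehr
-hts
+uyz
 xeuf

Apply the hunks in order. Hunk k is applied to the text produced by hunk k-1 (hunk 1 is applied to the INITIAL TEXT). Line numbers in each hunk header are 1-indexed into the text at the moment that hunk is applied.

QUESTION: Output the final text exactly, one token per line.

Hunk 1: at line 2 remove [osla,cscmy,tby] add [hccp] -> 9 lines: lyjb khx hccp nsy lvcli jiydb qradk zotef edfx
Hunk 2: at line 5 remove [jiydb,qradk] add [qpo,gvfn] -> 9 lines: lyjb khx hccp nsy lvcli qpo gvfn zotef edfx
Hunk 3: at line 5 remove [qpo,gvfn,zotef] add [gub] -> 7 lines: lyjb khx hccp nsy lvcli gub edfx
Hunk 4: at line 2 remove [hccp,nsy,lvcli] add [nehr,pxxbx] -> 6 lines: lyjb khx nehr pxxbx gub edfx
Hunk 5: at line 2 remove [pxxbx] add [hts,xeuf] -> 7 lines: lyjb khx nehr hts xeuf gub edfx
Hunk 6: at line 3 remove [hts] add [uyz] -> 7 lines: lyjb khx nehr uyz xeuf gub edfx

Answer: lyjb
khx
nehr
uyz
xeuf
gub
edfx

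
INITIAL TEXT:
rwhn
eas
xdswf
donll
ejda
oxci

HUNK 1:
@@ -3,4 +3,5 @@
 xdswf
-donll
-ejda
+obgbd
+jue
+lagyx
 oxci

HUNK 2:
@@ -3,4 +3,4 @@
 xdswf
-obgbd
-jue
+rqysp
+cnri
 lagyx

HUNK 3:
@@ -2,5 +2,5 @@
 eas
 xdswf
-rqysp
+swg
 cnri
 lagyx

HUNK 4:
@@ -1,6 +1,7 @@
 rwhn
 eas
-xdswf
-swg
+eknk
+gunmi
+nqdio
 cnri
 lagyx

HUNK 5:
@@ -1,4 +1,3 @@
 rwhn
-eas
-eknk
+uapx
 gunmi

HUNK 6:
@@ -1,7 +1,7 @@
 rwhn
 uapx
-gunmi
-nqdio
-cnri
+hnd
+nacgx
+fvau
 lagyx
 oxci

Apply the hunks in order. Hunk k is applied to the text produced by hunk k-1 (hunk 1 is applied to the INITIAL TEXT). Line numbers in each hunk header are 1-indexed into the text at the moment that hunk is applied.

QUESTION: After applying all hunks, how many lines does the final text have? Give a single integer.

Hunk 1: at line 3 remove [donll,ejda] add [obgbd,jue,lagyx] -> 7 lines: rwhn eas xdswf obgbd jue lagyx oxci
Hunk 2: at line 3 remove [obgbd,jue] add [rqysp,cnri] -> 7 lines: rwhn eas xdswf rqysp cnri lagyx oxci
Hunk 3: at line 2 remove [rqysp] add [swg] -> 7 lines: rwhn eas xdswf swg cnri lagyx oxci
Hunk 4: at line 1 remove [xdswf,swg] add [eknk,gunmi,nqdio] -> 8 lines: rwhn eas eknk gunmi nqdio cnri lagyx oxci
Hunk 5: at line 1 remove [eas,eknk] add [uapx] -> 7 lines: rwhn uapx gunmi nqdio cnri lagyx oxci
Hunk 6: at line 1 remove [gunmi,nqdio,cnri] add [hnd,nacgx,fvau] -> 7 lines: rwhn uapx hnd nacgx fvau lagyx oxci
Final line count: 7

Answer: 7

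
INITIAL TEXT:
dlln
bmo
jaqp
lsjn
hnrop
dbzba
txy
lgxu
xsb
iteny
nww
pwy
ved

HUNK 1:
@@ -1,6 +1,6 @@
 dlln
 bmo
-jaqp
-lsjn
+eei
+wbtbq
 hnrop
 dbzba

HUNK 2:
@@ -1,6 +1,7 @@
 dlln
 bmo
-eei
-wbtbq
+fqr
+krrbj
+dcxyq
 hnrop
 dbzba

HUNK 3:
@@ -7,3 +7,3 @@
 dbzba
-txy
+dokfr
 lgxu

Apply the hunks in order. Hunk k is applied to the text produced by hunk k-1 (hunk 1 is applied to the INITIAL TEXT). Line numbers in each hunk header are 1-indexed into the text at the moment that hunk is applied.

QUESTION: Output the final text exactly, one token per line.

Hunk 1: at line 1 remove [jaqp,lsjn] add [eei,wbtbq] -> 13 lines: dlln bmo eei wbtbq hnrop dbzba txy lgxu xsb iteny nww pwy ved
Hunk 2: at line 1 remove [eei,wbtbq] add [fqr,krrbj,dcxyq] -> 14 lines: dlln bmo fqr krrbj dcxyq hnrop dbzba txy lgxu xsb iteny nww pwy ved
Hunk 3: at line 7 remove [txy] add [dokfr] -> 14 lines: dlln bmo fqr krrbj dcxyq hnrop dbzba dokfr lgxu xsb iteny nww pwy ved

Answer: dlln
bmo
fqr
krrbj
dcxyq
hnrop
dbzba
dokfr
lgxu
xsb
iteny
nww
pwy
ved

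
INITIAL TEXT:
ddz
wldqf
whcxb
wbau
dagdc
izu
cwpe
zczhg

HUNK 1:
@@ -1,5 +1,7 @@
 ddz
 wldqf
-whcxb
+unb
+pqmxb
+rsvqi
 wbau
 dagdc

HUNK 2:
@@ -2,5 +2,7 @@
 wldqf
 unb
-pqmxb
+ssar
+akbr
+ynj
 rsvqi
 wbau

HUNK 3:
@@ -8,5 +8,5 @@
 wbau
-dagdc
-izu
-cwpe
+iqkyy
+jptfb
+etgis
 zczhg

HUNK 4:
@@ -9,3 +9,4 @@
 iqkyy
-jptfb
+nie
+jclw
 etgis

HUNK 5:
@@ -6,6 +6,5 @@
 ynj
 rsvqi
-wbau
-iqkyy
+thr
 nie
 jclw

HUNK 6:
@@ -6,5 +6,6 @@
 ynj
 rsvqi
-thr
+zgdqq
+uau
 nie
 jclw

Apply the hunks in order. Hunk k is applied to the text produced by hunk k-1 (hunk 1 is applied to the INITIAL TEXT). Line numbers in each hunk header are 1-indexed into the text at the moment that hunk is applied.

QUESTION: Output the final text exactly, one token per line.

Answer: ddz
wldqf
unb
ssar
akbr
ynj
rsvqi
zgdqq
uau
nie
jclw
etgis
zczhg

Derivation:
Hunk 1: at line 1 remove [whcxb] add [unb,pqmxb,rsvqi] -> 10 lines: ddz wldqf unb pqmxb rsvqi wbau dagdc izu cwpe zczhg
Hunk 2: at line 2 remove [pqmxb] add [ssar,akbr,ynj] -> 12 lines: ddz wldqf unb ssar akbr ynj rsvqi wbau dagdc izu cwpe zczhg
Hunk 3: at line 8 remove [dagdc,izu,cwpe] add [iqkyy,jptfb,etgis] -> 12 lines: ddz wldqf unb ssar akbr ynj rsvqi wbau iqkyy jptfb etgis zczhg
Hunk 4: at line 9 remove [jptfb] add [nie,jclw] -> 13 lines: ddz wldqf unb ssar akbr ynj rsvqi wbau iqkyy nie jclw etgis zczhg
Hunk 5: at line 6 remove [wbau,iqkyy] add [thr] -> 12 lines: ddz wldqf unb ssar akbr ynj rsvqi thr nie jclw etgis zczhg
Hunk 6: at line 6 remove [thr] add [zgdqq,uau] -> 13 lines: ddz wldqf unb ssar akbr ynj rsvqi zgdqq uau nie jclw etgis zczhg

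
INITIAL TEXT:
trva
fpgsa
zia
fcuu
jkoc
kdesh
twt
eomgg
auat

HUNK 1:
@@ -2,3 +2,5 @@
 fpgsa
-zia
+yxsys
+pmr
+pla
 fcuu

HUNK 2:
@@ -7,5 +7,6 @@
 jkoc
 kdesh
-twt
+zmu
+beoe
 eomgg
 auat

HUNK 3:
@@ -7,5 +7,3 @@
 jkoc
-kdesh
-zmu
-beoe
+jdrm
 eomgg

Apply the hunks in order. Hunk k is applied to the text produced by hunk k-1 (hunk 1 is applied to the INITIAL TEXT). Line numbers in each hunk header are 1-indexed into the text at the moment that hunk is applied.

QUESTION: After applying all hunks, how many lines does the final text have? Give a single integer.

Answer: 10

Derivation:
Hunk 1: at line 2 remove [zia] add [yxsys,pmr,pla] -> 11 lines: trva fpgsa yxsys pmr pla fcuu jkoc kdesh twt eomgg auat
Hunk 2: at line 7 remove [twt] add [zmu,beoe] -> 12 lines: trva fpgsa yxsys pmr pla fcuu jkoc kdesh zmu beoe eomgg auat
Hunk 3: at line 7 remove [kdesh,zmu,beoe] add [jdrm] -> 10 lines: trva fpgsa yxsys pmr pla fcuu jkoc jdrm eomgg auat
Final line count: 10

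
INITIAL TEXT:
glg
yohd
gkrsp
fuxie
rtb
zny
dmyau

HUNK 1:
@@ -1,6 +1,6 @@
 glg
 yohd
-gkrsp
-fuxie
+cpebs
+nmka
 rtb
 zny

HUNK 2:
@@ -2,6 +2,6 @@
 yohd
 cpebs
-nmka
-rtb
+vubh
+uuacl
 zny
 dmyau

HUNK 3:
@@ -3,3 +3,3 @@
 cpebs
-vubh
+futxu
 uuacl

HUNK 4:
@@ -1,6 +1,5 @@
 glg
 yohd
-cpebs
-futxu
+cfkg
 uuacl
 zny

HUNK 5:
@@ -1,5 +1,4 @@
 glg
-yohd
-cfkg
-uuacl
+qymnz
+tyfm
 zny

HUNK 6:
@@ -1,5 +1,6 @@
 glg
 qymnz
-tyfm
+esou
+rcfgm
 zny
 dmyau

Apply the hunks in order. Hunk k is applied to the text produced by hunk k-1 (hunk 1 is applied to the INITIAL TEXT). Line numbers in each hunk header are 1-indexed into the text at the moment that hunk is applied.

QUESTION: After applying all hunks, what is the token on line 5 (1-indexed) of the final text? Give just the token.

Hunk 1: at line 1 remove [gkrsp,fuxie] add [cpebs,nmka] -> 7 lines: glg yohd cpebs nmka rtb zny dmyau
Hunk 2: at line 2 remove [nmka,rtb] add [vubh,uuacl] -> 7 lines: glg yohd cpebs vubh uuacl zny dmyau
Hunk 3: at line 3 remove [vubh] add [futxu] -> 7 lines: glg yohd cpebs futxu uuacl zny dmyau
Hunk 4: at line 1 remove [cpebs,futxu] add [cfkg] -> 6 lines: glg yohd cfkg uuacl zny dmyau
Hunk 5: at line 1 remove [yohd,cfkg,uuacl] add [qymnz,tyfm] -> 5 lines: glg qymnz tyfm zny dmyau
Hunk 6: at line 1 remove [tyfm] add [esou,rcfgm] -> 6 lines: glg qymnz esou rcfgm zny dmyau
Final line 5: zny

Answer: zny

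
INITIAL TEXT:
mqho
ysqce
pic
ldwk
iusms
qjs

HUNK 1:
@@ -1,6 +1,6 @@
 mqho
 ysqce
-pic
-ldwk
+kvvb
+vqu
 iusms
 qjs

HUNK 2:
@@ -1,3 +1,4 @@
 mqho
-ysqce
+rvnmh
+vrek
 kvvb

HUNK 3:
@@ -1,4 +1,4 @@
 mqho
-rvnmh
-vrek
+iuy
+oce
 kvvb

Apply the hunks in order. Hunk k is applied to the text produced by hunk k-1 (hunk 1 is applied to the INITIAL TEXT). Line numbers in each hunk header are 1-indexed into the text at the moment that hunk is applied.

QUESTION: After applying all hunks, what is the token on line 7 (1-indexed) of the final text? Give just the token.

Answer: qjs

Derivation:
Hunk 1: at line 1 remove [pic,ldwk] add [kvvb,vqu] -> 6 lines: mqho ysqce kvvb vqu iusms qjs
Hunk 2: at line 1 remove [ysqce] add [rvnmh,vrek] -> 7 lines: mqho rvnmh vrek kvvb vqu iusms qjs
Hunk 3: at line 1 remove [rvnmh,vrek] add [iuy,oce] -> 7 lines: mqho iuy oce kvvb vqu iusms qjs
Final line 7: qjs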